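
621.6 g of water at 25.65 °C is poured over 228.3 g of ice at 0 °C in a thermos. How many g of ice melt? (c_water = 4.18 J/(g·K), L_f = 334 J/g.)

Water can give up m c ΔT = 621.6·4.18·25.65 = 66646 J before reaching 0 °C.
To melt every bit of ice: 228.3·334 = 76252 J.
That's not enough to melt it all — equilibrium is at 0 °C with ice remaining.
Mass melted = 66646/334 ≈ 199.5 g.

m_melted ≈ 200 g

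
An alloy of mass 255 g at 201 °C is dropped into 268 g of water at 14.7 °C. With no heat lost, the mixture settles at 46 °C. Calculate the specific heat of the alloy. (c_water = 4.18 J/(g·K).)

m_s c (T_s − T_f) = m_water c_water (T_f − T_0):
255×c×(201 − 46) = 268×4.18×(46 − 14.7)
39525 c = 35064  ⇒  c ≈ 0.8871 J/(g·K)

c ≈ 0.887 J/(g·K)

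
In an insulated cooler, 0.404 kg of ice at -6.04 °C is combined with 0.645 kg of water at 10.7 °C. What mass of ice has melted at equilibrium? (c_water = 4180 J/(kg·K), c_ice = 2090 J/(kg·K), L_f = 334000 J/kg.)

m_melted ≈ 0.0711 kg

Heat available from the water dropping to 0 °C: 0.645·4180·10.7 = 28848 J.
Warming the ice to 0 °C takes 0.404·2090·6.04 = 5099.9 J, leaving 23748 J for melting.
Fully melting the ice requires m_ice L_f = 0.404·334000 = 134936 J.
23748 J < 134936 J, so only part of the ice melts and the system sits at 0 °C.
m_melted·334000 = 23748  ⇒  m_melted ≈ 0.0711 kg.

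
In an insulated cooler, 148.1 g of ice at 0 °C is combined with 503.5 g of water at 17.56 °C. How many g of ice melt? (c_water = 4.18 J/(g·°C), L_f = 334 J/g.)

m_melted ≈ 111 g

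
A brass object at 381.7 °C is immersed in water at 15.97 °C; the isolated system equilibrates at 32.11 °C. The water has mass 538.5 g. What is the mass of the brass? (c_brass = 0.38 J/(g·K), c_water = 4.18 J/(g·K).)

Heat gained plus heat lost sum to zero:
m×0.38×(32.11 − 381.7) + 538.5×4.18×(32.11 − 15.97) = 0
-132.84 m = -36330
m = -36330/-132.84 ≈ 273.5 g

m ≈ 273 g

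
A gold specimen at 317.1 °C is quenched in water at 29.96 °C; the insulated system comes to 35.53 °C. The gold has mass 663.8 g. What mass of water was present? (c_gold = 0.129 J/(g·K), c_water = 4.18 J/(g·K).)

m ≈ 1040 g

Conservation of energy gives ΣQ = 0:
663.8·0.129·(35.53 − 317.1) + m·4.18·(35.53 − 29.96) = 0
23.28 m = 24111
m = 24111/23.28 ≈ 1036 g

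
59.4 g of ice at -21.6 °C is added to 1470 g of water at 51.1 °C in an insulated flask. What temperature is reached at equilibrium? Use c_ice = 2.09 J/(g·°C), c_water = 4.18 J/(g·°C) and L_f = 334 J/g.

T_f ≈ 45.6 °C

Conservation of energy gives ΣQ = 0:
ice -21.6→0 °C: 59.4·2.09·21.6 = 2681.6; melt ice: 59.4·334 = 19840; meltwater 0→T: 59.4·4.18·T = 248.29 T; water: 6144.6(T − 51.1)
6392.9 T = 313989 − 22521 = 291468
T ≈ 45.59 °C — above 0 °C, consistent with complete melting.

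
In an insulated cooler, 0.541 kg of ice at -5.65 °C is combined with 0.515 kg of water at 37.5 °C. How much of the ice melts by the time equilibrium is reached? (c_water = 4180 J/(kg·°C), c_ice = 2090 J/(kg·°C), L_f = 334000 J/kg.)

Heat available from the water dropping to 0 °C: 0.515×4180×37.5 = 80726 J.
Warming the ice to 0 °C takes 0.541×2090×5.65 = 6388.4 J, leaving 74338 J for melting.
Melting all 0.541 kg of ice would need 0.541×334000 = 180694 J.
That's not enough to melt it all — equilibrium is at 0 °C with ice remaining.
m_melt = 74338 / L_f = 0.2226 kg.

m_melted ≈ 0.223 kg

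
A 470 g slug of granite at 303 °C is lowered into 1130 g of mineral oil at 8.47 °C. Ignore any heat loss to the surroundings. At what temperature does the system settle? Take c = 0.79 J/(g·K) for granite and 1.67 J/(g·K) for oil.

Heat gained plus heat lost sum to zero:
470*0.79*(T − 303) + 1130*1.67*(T − 8.47) = 0
(371.3 + 1887.1) T = 371.3*303 + 1887.1*8.47
T = 128488 / 2258.4 = 56.9 °C

T_f ≈ 56.9 °C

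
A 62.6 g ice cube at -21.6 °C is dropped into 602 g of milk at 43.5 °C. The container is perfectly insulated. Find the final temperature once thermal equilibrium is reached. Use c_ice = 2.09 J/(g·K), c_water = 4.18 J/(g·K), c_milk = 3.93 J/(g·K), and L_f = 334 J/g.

T_f ≈ 30.1 °C

Let T be the final temperature. ΣQ_i = 0:
warm ice to 0 °C: 62.6×2.09×(0 − (-21.6)) = 2826
  latent heat to melt: 62.6×334 = 20908
  meltwater 0→T: 62.6×4.18×T = 261.67 T
  milk cools: 602×3.93×(T − 43.5) = 2365.9(T − 43.5)
2627.5 T = 102915 − 23734 = 79180
T ≈ 30.13 °C — above 0 °C, consistent with complete melting.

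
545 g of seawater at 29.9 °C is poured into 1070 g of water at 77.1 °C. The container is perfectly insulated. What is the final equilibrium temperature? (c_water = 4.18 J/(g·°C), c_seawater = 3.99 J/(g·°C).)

T_f is the heat-capacity-weighted average of the initial temperatures:
T_f = (4472.6*77.1 + 2174.6*29.9) / (4472.6 + 2174.6)
    = 409857 / 6647.1 ≈ 61.66 °C

T_f ≈ 61.7 °C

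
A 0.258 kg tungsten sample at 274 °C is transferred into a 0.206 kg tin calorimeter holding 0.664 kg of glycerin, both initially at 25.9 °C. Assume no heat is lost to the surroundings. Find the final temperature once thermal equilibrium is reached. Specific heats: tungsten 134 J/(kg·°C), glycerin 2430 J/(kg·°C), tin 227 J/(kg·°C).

T_f ≈ 31.0 °C

Let T be the final temperature. ΣQ_i = 0:
0.258*134*(T − 274) + 0.664*2430*(T − 25.9) + 0.206*227*(T − 25.9) = 0
34.57(T − 274) + 1613.5(T − 25.9) + 46.76(T − 25.9) = 0
1694.9 T = 52474
T ≈ 30.96 °C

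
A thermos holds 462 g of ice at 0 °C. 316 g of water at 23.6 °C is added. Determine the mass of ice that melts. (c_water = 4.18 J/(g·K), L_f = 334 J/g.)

m_melted ≈ 93.3 g

Water can give up m c ΔT = 316×4.18×23.6 = 31173 J before reaching 0 °C.
Melting all 462 g of ice would need 462×334 = 154308 J.
Since 31173 < 154308 J, not all the ice melts; equilibrium is at 0 °C.
m_melted×334 = 31173  ⇒  m_melted ≈ 93.33 g.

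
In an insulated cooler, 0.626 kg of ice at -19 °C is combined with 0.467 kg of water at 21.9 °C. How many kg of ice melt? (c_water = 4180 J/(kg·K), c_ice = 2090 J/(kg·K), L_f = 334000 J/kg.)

Cooling the water to 0 °C releases 0.467·4180·21.9 = 42750 J.
Warming the ice to 0 °C takes 0.626·2090·19 = 24858 J, leaving 17892 J for melting.
Melting all 0.626 kg of ice would need 0.626·334000 = 209084 J.
Since 17892 < 209084 J, not all the ice melts; equilibrium is at 0 °C.
m_melt = 17892 / L_f = 0.05357 kg.

m_melted ≈ 0.0536 kg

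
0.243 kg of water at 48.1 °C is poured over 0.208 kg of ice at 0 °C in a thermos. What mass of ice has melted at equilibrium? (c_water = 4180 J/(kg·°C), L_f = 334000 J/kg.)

Heat available from the water dropping to 0 °C: 0.243·4180·48.1 = 48857 J.
To melt every bit of ice: 0.208·334000 = 69472 J.
48857 J < 69472 J, so only part of the ice melts and the system sits at 0 °C.
m_melted·334000 = 48857  ⇒  m_melted ≈ 0.1463 kg.

m_melted ≈ 0.146 kg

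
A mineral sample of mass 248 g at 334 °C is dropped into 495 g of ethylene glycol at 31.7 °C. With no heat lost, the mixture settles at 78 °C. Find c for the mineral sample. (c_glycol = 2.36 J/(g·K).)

Heat gained plus heat lost sum to zero:
248×c×(78 − 334) + 495×2.36×(78 − 31.7) = 0
-63488 c = -54088
c = -54088/-63488 ≈ 0.8519 J/(g·K)

c ≈ 0.852 J/(g·K)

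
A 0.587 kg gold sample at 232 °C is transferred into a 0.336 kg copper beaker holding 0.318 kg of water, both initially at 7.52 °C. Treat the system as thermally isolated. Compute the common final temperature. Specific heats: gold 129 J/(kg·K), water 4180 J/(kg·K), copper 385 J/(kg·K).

T_f ≈ 18.6 °C

Net heat exchanged in the isolated system is zero:
0.587×129×(T − 232) + 0.318×4180×(T − 7.52) + 0.336×385×(T − 7.52) = 0
75.72(T − 232) + 1329.2(T − 7.52) + 129.36(T − 7.52) = 0
1534.3 T = 28536
T = 28536/1534.3 ≈ 18.60 °C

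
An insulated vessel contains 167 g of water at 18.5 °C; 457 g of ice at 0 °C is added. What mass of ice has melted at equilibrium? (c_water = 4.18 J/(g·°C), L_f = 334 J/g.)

m_melted ≈ 38.7 g

Heat available from the water dropping to 0 °C: 167×4.18×18.5 = 12914 J.
To melt every bit of ice: 457×334 = 152638 J.
12914 J < 152638 J, so only part of the ice melts and the system sits at 0 °C.
m_melted×334 = 12914  ⇒  m_melted ≈ 38.66 g.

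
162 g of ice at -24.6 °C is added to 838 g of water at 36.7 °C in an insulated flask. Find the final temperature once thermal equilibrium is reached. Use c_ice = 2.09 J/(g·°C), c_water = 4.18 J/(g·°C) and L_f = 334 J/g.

T_f ≈ 15.8 °C

Net heat exchanged in the isolated system is zero:
ice -24.6→0 °C: 162×2.09×24.6 = 8329.1
  melt ice: 162×334 = 54108
  warm the meltwater: 677.16 T
  water cools: 838×4.18×(T − 36.7) = 3502.8(T − 36.7)
4180 T = 128554 − 62437 = 66117
T ≈ 15.82 °C (positive, so assuming full melt was valid).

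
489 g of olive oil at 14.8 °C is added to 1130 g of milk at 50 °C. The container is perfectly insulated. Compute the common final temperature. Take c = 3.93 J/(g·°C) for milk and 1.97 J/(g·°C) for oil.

Set heat shed by the hot body equal to heat absorbed by the cold body:
1130*3.93*(50 − T) = 489*1.97*(T − 14.8)
4440.9(50 − T) = 963.33(T − 14.8)
5404.2 T = 236302  ⇒  T ≈ 43.73 °C

T_f ≈ 43.7 °C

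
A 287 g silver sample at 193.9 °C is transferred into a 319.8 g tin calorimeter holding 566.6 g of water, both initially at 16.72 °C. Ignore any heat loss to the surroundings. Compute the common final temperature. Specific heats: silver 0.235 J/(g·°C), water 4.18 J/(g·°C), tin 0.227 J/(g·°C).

T_f ≈ 21.5 °C

With ΣQ=0 the equilibrium temperature is the m·c-weighted mean:
T_f = (67.44*193.9 + 2368.4*16.72 + 72.59*16.72) / (67.44 + 2368.4 + 72.59)
    = 53891 / 2508.4 ≈ 21.48 °C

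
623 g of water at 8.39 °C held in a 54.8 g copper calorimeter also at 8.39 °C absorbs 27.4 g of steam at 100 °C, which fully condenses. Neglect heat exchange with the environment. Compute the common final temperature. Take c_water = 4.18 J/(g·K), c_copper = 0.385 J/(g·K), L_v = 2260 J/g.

T_f ≈ 34.8 °C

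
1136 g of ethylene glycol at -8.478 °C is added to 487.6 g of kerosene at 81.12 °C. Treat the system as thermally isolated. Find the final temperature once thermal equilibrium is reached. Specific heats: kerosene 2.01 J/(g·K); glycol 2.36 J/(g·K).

Set heat shed by the hot body equal to heat absorbed by the cold body:
487.6·2.01·(81.12 − T) = 1136·2.36·(T − (-8.478))
980.08(81.12 − T) = 2681(T − (-8.478))
3661 T = 56775  ⇒  T ≈ 15.51 °C

T_f ≈ 15.5 °C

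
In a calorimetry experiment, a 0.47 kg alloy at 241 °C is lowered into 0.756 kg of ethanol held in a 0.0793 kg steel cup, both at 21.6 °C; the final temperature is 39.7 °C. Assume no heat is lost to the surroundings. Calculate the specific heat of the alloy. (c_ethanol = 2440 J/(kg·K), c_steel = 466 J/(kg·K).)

Energy conservation, ΣQ = 0:
0.47×c×(39.7 − 241) + 0.756×2440×(39.7 − 21.6) + 0.0793×466×(39.7 − 21.6) = 0
-94.61 c = -34057
c = -34057/-94.61 ≈ 360 J/(kg·K)

c ≈ 360 J/(kg·K)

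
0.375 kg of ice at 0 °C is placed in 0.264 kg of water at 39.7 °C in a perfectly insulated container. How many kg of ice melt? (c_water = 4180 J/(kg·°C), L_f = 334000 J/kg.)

Cooling the water to 0 °C releases 0.264·4180·39.7 = 43810 J.
Fully melting the ice requires m_ice L_f = 0.375·334000 = 125250 J.
That's not enough to melt it all — equilibrium is at 0 °C with ice remaining.
m_melted·334000 = 43810  ⇒  m_melted ≈ 0.1312 kg.

m_melted ≈ 0.131 kg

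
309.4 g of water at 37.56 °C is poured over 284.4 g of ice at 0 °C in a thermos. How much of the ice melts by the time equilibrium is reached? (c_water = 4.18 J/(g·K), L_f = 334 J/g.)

m_melted ≈ 145 g

Water can give up m c ΔT = 309.4·4.18·37.56 = 48576 J before reaching 0 °C.
Fully melting the ice requires m_ice L_f = 284.4·334 = 94990 J.
48576 J < 94990 J, so only part of the ice melts and the system sits at 0 °C.
m_melted·334 = 48576  ⇒  m_melted ≈ 145.4 g.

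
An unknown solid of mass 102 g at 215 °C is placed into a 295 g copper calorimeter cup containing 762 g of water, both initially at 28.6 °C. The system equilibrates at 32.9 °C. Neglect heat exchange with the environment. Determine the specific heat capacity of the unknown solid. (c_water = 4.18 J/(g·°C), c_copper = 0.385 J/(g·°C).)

Energy conservation, ΣQ = 0:
102×c×(32.9 − 215) + 762×4.18×(32.9 − 28.6) + 295×0.385×(32.9 − 28.6) = 0
-18574 c = -14185
c = -14185/-18574 ≈ 0.7637 J/(g·°C)

c ≈ 0.764 J/(g·°C)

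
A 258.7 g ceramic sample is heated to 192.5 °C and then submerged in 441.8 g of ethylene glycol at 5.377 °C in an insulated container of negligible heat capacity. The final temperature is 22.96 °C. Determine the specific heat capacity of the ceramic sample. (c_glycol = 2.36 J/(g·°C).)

Heat lost by the ceramic sample = heat gained by the glycol:
258.7·c·(192.5 − 22.96) = 441.8·2.36·(22.96 − 5.377)
43860 c = 18333  ⇒  c ≈ 0.418 J/(g·°C)

c ≈ 0.418 J/(g·°C)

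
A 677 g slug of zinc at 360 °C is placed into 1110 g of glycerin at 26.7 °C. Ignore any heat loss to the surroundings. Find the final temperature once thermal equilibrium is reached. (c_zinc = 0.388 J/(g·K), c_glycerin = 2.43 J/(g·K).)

T_f ≈ 56.3 °C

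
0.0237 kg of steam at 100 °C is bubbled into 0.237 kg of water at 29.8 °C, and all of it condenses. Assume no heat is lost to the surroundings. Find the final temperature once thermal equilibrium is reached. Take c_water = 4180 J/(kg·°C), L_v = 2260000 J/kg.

T_f ≈ 85.3 °C

Energy conservation, ΣQ = 0:
condense steam: −0.0237·2260000 = −53562; condensed water 100 °C→T: 99.07(T − 100); water warms: 0.237·4180·(T − 29.8) = 990.66(T − 29.8)
1089.7 T = 53562 + 9906.6 + 29522 = 92990
T ≈ 85.33 °C — below 100 °C, confirming all the steam condensed.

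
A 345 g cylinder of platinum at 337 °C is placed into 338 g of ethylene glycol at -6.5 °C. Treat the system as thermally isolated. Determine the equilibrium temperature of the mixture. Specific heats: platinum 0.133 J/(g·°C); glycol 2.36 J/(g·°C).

T_f ≈ 12.2 °C

Energy conservation, ΣQ = 0:
345×0.133×(T − 337) + 338×2.36×(T − (-6.5)) = 0
45.89(T − 337) + 797.68(T − (-6.5)) = 0
843.56 T = 10278
T ≈ 12.18 °C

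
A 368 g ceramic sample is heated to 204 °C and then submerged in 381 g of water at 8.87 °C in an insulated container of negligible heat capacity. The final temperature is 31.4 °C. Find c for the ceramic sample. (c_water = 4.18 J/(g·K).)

Net heat exchanged in the isolated system is zero:
368·c·(31.4 − 204) + 381·4.18·(31.4 − 8.87) = 0
-63517 c = -35881
c = -35881/-63517 ≈ 0.5649 J/(g·K)

c ≈ 0.565 J/(g·K)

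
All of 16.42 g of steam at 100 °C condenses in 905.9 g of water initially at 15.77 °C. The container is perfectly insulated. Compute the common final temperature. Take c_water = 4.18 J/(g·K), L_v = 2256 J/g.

T_f ≈ 26.9 °C

Taking heat into each body as positive, Σ m c ΔT = 0:
latent heat released on condensation: 16.42·2256 = 37044
  condensate cools 100→T: 16.42·4.18·(T − 100) = 68.64(T − 100)
  water warms: 905.9·4.18·(T − 15.77) = 3786.7(T − 15.77)
3855.3 T = 37044 + 6863.6 + 59716 = 103623
T ≈ 26.88 °C, under the boiling point, so the assumption holds.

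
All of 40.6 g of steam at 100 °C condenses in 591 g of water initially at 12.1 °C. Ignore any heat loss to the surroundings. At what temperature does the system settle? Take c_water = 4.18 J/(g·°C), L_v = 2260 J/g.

T_f ≈ 52.5 °C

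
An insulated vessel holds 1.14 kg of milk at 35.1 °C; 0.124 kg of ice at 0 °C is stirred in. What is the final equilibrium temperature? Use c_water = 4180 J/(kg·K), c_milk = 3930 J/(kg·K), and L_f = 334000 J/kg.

Sum of m c ΔT and latent-heat terms is zero:
melt ice: 0.124·334000 = 41416
  meltwater 0→T: 0.124·4180·T = 518.32 T
  milk cools: 1.14·3930·(T − 35.1) = 4480.2(T − 35.1)
4998.5 T = 157255 − 41416 = 115839
T ≈ 23.17 °C — above 0 °C, consistent with complete melting.

T_f ≈ 23.2 °C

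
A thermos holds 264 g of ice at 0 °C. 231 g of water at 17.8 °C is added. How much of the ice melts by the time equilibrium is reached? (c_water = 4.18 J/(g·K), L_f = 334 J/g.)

Cooling the water to 0 °C releases 231×4.18×17.8 = 17187 J.
To melt every bit of ice: 264×334 = 88176 J.
That's not enough to melt it all — equilibrium is at 0 °C with ice remaining.
Mass melted = 17187/334 ≈ 51.46 g.

m_melted ≈ 51.5 g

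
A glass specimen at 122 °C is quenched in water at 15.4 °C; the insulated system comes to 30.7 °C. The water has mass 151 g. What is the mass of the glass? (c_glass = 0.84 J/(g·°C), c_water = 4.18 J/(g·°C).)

m ≈ 126 g

Net heat exchanged in the isolated system is zero:
m·0.84·(30.7 − 122) + 151·4.18·(30.7 − 15.4) = 0
-76.69 m = -9657.1
m = -9657.1/-76.69 ≈ 125.9 g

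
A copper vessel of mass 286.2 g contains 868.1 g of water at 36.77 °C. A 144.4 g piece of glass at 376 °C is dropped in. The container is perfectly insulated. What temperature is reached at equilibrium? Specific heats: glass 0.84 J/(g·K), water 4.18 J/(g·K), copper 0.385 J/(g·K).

Taking heat into each body as positive, Σ m c ΔT = 0:
144.4·0.84·(T − 376) + 868.1·4.18·(T − 36.77) + 286.2·0.385·(T − 36.77) = 0
(121.3 + 3628.7 + 110.19) T = 121.3·376 + 3628.7·36.77 + 110.19·36.77
T = 183085/3860.1 ≈ 47.43 °C

T_f ≈ 47.4 °C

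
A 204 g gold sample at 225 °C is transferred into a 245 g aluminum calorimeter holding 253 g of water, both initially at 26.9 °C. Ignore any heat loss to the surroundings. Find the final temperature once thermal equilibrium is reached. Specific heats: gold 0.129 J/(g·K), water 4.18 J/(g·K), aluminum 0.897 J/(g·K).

T_f ≈ 30.9 °C

Energy conservation, ΣQ = 0:
204×0.129×(T − 225) + 253×4.18×(T − 26.9) + 245×0.897×(T − 26.9) = 0
1303.6 T = 40281
T = 40281/1303.6 ≈ 30.90 °C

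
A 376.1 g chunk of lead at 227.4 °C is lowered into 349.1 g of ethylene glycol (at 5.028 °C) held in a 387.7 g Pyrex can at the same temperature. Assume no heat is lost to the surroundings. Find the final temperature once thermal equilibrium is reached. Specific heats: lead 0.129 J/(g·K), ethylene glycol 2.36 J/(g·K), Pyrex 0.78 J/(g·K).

T_f ≈ 14.2 °C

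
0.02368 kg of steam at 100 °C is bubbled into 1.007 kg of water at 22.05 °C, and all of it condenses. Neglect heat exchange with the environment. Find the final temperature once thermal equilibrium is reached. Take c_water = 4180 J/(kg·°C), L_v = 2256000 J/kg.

T_f ≈ 36.2 °C

Energy conservation, ΣQ = 0:
condense steam: −0.02368×2256000 = −53422; condensate cools 100→T: 0.02368×4180×(T − 100) = 98.98(T − 100); water warms: 1.007×4180×(T − 22.05) = 4209.3(T − 22.05)
4308.2 T = 53422 + 9898.2 + 92814 = 156135
T ≈ 36.24 °C (< 100 °C, so full condensation is consistent).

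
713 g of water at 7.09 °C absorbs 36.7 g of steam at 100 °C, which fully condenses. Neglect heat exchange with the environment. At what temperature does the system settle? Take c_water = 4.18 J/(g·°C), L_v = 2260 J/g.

Taking heat into each body as positive, Σ m c ΔT = 0:
condense steam: −36.7×2260 = −82942; condensed water 100 °C→T: 153.41(T − 100); water warms: 713×4.18×(T − 7.09) = 2980.3(T − 7.09)
3133.7 T = 82942 + 15341 + 21131 = 119413
T ≈ 38.11 °C (< 100 °C, so full condensation is consistent).

T_f ≈ 38.1 °C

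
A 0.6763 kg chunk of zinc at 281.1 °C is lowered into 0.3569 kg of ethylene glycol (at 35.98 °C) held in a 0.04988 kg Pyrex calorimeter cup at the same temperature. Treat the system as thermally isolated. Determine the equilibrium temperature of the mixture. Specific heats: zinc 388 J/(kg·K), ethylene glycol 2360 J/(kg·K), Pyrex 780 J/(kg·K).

T_f ≈ 92.2 °C

With ΣQ=0 the equilibrium temperature is the m·c-weighted mean:
T_f = (262.4×281.1 + 842.28×35.98 + 38.91×35.98) / (262.4 + 842.28 + 38.91)
    = 105467 / 1143.6 ≈ 92.22 °C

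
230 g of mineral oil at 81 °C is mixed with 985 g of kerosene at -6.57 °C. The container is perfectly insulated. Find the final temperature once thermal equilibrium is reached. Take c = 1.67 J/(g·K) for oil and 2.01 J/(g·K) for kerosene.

Energy conservation, ΣQ = 0:
230*1.67*(T − 81) + 985*2.01*(T − (-6.57)) = 0
384.1(T − 81) + 1979.8(T − (-6.57)) = 0
2363.9 T = 18104
T = 18104 / 2363.9 = 7.66 °C

T_f ≈ 7.7 °C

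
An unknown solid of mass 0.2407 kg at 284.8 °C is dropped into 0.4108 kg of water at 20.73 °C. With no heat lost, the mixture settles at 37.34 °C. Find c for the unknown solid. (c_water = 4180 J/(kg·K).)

c ≈ 479 J/(kg·K)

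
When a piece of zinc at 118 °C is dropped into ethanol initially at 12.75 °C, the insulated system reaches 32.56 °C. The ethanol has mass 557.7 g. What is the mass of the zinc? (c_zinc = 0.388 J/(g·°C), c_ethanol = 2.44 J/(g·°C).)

m ≈ 813 g

|Q_zinc| = |Q_ethanol|:
m·0.388·(118 − 32.56) = 557.7·2.44·(32.56 − 12.75)
33.15 m = 26957  ⇒  m ≈ 813.2 g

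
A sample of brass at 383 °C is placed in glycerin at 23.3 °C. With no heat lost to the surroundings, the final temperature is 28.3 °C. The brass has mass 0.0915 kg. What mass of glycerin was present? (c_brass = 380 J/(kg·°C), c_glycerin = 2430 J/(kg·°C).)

m ≈ 1.02 kg

Setting the total heat transfer to zero:
0.0915·380·(28.3 − 383) + m·2430·(28.3 − 23.3) = 0
12150 m = 12333
m = 12333/12150 ≈ 1.015 kg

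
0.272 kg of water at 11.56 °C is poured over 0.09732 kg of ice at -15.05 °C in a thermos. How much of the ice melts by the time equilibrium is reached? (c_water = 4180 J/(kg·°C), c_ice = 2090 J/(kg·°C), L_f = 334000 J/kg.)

m_melted ≈ 0.0302 kg

Cooling the water to 0 °C releases 0.272×4180×11.56 = 13143 J.
Warming the ice to 0 °C takes 0.09732×2090×15.05 = 3061.2 J, leaving 10082 J for melting.
To melt every bit of ice: 0.09732×334000 = 32505 J.
Since 10082 < 32505 J, not all the ice melts; equilibrium is at 0 °C.
Mass melted = 10082/334000 ≈ 0.03019 kg.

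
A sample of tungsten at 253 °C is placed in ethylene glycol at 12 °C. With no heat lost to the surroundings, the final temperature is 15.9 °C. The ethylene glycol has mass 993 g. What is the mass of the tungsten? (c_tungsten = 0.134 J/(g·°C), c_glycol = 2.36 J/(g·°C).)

m ≈ 288 g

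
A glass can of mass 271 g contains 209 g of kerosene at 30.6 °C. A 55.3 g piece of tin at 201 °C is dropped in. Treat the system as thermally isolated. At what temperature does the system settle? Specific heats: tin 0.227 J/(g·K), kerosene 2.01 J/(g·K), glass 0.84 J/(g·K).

Taking heat into each body as positive, Σ m c ΔT = 0:
55.3×0.227×(T − 201) + 209×2.01×(T − 30.6) + 271×0.84×(T − 30.6) = 0
12.55(T − 201) + 420.09(T − 30.6) + 227.64(T − 30.6) = 0
660.28 T = 22344
T ≈ 33.84 °C

T_f ≈ 33.8 °C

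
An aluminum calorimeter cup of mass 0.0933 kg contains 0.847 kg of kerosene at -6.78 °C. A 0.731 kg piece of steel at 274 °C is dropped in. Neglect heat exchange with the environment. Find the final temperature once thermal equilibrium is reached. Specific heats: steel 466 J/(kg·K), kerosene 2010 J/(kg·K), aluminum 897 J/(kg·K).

Heat gained plus heat lost sum to zero:
0.731*466*(T − 274) + 0.847*2010*(T − (-6.78)) + 0.0933*897*(T − (-6.78)) = 0
340.65(T − 274) + 1702.5(T − (-6.78)) + 83.69(T − (-6.78)) = 0
(340.65 + 1702.5 + 83.69) T = 340.65*274 + 1702.5*(-6.78) + 83.69*(-6.78)
T = 81227 / 2126.8 = 38.2 °C

T_f ≈ 38.2 °C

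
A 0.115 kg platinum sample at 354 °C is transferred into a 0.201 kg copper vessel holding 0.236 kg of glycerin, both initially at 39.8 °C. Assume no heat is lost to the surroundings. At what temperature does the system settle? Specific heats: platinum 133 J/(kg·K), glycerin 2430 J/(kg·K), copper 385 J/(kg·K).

T_f ≈ 47.0 °C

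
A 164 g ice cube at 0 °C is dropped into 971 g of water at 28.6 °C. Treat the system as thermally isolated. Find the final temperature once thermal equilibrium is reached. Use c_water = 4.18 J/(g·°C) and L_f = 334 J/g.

T_f ≈ 12.9 °C

Let T be the final temperature. ΣQ_i = 0:
melt ice: 164·334 = 54776; warm the meltwater: 685.52 T; water cools: 971·4.18·(T − 28.6) = 4058.8(T − 28.6)
4744.3 T = 116081 − 54776 = 61305
T ≈ 12.92 °C — above 0 °C, consistent with complete melting.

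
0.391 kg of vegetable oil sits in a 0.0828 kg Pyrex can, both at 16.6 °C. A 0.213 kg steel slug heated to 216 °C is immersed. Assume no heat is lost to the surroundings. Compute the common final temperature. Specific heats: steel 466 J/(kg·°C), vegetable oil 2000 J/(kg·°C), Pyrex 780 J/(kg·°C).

T_f ≈ 37.5 °C

Let T be the final temperature. ΣQ_i = 0:
0.213*466*(T − 216) + 0.391*2000*(T − 16.6) + 0.0828*780*(T − 16.6) = 0
945.84 T = 35493
T = 35493/945.84 ≈ 37.53 °C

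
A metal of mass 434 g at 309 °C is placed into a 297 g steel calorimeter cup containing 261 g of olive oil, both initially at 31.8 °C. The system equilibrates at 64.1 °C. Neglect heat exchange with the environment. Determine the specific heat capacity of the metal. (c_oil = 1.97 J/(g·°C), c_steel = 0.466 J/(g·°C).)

c ≈ 0.198 J/(g·°C)

Let T be the final temperature. ΣQ_i = 0:
434·c·(64.1 − 309) + 261·1.97·(64.1 − 31.8) + 297·0.466·(64.1 − 31.8) = 0
-106287 c = -21078
c = -21078/-106287 ≈ 0.1983 J/(g·°C)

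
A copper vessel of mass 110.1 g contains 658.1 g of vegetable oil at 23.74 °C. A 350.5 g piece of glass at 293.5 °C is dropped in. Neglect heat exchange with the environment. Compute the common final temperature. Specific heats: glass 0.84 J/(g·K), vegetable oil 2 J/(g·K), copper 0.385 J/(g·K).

Heat gained plus heat lost sum to zero:
350.5·0.84·(T − 293.5) + 658.1·2·(T − 23.74) + 110.1·0.385·(T − 23.74) = 0
294.42(T − 293.5) + 1316.2(T − 23.74) + 42.39(T − 23.74) = 0
(294.42 + 1316.2 + 42.39) T = 294.42·293.5 + 1316.2·23.74 + 42.39·23.74
T = 118665 / 1653 = 71.8 °C

T_f ≈ 71.8 °C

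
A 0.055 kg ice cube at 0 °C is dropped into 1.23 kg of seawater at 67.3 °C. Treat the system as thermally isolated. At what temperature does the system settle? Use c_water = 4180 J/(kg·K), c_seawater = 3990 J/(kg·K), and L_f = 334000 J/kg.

T_f ≈ 60.7 °C

Sum of m c ΔT and latent-heat terms is zero:
melt ice: 0.055×334000 = 18370; warm the meltwater: 229.9 T; seawater: 4907.7(T − 67.3)
5137.6 T = 330288 − 18370 = 311918
T ≈ 60.71 °C. Since T > 0 °C, the all-ice-melts assumption holds.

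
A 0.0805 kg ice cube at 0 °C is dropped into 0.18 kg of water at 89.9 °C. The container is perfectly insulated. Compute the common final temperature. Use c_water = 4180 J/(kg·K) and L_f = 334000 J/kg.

T_f ≈ 37.4 °C

Let T be the final temperature. ΣQ_i = 0:
latent heat to melt: 0.0805×334000 = 26887; warm the meltwater: 336.49 T; water: 752.4(T − 89.9)
1088.9 T = 67641 − 26887 = 40754
T ≈ 37.43 °C (positive, so assuming full melt was valid).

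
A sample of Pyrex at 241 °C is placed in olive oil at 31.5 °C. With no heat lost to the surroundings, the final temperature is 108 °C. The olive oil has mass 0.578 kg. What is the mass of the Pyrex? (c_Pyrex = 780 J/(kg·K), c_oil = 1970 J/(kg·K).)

Energy conservation, ΣQ = 0:
m·780·(108 − 241) + 0.578·1970·(108 − 31.5) = 0
-103740 m = -87107
m = -87107/-103740 ≈ 0.8397 kg

m ≈ 0.84 kg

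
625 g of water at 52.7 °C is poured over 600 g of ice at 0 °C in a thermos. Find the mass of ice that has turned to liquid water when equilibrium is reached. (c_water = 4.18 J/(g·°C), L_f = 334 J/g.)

m_melted ≈ 412 g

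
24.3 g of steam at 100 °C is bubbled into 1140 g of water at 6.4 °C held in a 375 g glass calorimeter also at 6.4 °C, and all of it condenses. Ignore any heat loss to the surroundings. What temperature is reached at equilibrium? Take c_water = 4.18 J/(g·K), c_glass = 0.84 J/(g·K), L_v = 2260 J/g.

Conservation of energy gives ΣQ = 0:
latent heat released on condensation: 24.3·2260 = 54918
  condensate cools 100→T: 24.3·4.18·(T − 100) = 101.57(T − 100)
  original water: 4765.2(T − 6.4)
  glass cup: 375·0.84·(T − 6.4) = 315(T − 6.4)
5181.8 T = 54918 + 10157 + 32513 = 97589
T ≈ 18.83 °C, under the boiling point, so the assumption holds.

T_f ≈ 18.8 °C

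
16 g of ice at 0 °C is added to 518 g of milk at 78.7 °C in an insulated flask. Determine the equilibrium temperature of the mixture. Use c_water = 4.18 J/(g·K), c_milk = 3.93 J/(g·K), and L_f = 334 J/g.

Heat gained plus heat lost sum to zero:
fusion: m_ice L_f = 16×334 = 5344
  warm the meltwater: 66.88 T
  milk cools: 518×3.93×(T − 78.7) = 2035.7(T − 78.7)
2102.6 T = 160213 − 5344 = 154869
T ≈ 73.66 °C. Since T > 0 °C, the all-ice-melts assumption holds.

T_f ≈ 73.7 °C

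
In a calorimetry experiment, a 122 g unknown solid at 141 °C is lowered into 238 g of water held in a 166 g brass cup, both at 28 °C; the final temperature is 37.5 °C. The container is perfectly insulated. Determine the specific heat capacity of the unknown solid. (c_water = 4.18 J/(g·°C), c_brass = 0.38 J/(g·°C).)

Heat gained plus heat lost sum to zero:
122·c·(37.5 − 141) + 238·4.18·(37.5 − 28) + 166·0.38·(37.5 − 28) = 0
-12627 c = -10050
c = -10050/-12627 ≈ 0.7959 J/(g·°C)

c ≈ 0.796 J/(g·°C)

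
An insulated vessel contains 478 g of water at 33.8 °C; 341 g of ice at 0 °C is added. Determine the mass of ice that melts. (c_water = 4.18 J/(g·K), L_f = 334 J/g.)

m_melted ≈ 202 g

Heat available from the water dropping to 0 °C: 478×4.18×33.8 = 67534 J.
To melt every bit of ice: 341×334 = 113894 J.
Since 67534 < 113894 J, not all the ice melts; equilibrium is at 0 °C.
m_melt = 67534 / L_f = 202.2 g.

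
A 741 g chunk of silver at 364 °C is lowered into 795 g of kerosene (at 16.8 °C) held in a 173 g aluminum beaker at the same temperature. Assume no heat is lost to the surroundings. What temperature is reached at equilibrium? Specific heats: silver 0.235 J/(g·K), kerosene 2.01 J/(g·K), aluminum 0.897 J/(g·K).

T_f ≈ 48.2 °C

Conservation of energy gives ΣQ = 0:
741*0.235*(T − 364) + 795*2.01*(T − 16.8) + 173*0.897*(T − 16.8) = 0
174.13(T − 364) + 1597.9(T − 16.8) + 155.18(T − 16.8) = 0
(174.13 + 1597.9 + 155.18) T = 174.13*364 + 1597.9*16.8 + 155.18*16.8
T = 92838 / 1927.3 = 48.2 °C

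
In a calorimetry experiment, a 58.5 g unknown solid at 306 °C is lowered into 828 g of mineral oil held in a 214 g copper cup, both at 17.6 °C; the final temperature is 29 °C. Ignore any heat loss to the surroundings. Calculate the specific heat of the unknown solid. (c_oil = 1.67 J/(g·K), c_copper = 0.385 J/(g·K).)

c ≈ 1.03 J/(g·K)

Setting the total heat transfer to zero:
58.5×c×(29 − 306) + 828×1.67×(29 − 17.6) + 214×0.385×(29 − 17.6) = 0
-16204 c = -16703
c = -16703/-16204 ≈ 1.031 J/(g·K)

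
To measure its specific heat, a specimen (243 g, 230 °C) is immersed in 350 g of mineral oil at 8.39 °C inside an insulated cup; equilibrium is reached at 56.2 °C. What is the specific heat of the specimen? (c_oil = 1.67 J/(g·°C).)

c ≈ 0.662 J/(g·°C)

m_s c (T_s − T_f) = m_oil c_oil (T_f − T_0):
243·c·(230 − 56.2) = 350·1.67·(56.2 − 8.39)
42233 c = 27945  ⇒  c ≈ 0.6617 J/(g·°C)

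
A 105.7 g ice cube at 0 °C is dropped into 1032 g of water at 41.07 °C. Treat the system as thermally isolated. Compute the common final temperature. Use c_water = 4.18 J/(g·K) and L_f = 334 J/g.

T_f ≈ 29.8 °C

Heat gained plus heat lost sum to zero:
melt ice: 105.7·334 = 35304
  warm the meltwater: 441.83 T
  water cools: 1032·4.18·(T − 41.07) = 4313.8(T − 41.07)
4755.6 T = 177166 − 35304 = 141862
T ≈ 29.83 °C (positive, so assuming full melt was valid).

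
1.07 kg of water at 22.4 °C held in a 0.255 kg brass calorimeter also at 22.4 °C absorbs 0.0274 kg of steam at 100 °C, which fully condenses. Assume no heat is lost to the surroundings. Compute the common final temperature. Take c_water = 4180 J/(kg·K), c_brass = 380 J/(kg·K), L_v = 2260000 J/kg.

Heat gained plus heat lost sum to zero:
latent heat released on condensation: 0.0274×2260000 = 61924
  condensed water 100 °C→T: 114.53(T − 100)
  original water: 4472.6(T − 22.4)
  cup: 96.9(T − 22.4)
4684 T = 61924 + 11453 + 102357 = 175734
T ≈ 37.52 °C (< 100 °C, so full condensation is consistent).

T_f ≈ 37.5 °C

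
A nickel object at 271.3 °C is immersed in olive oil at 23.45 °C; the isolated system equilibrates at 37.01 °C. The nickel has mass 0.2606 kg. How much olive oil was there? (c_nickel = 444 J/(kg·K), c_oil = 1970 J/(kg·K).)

m ≈ 1.01 kg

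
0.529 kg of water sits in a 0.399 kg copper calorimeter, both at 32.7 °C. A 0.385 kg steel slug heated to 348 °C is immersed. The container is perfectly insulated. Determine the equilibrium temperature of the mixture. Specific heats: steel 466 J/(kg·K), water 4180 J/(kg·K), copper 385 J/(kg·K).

T_f ≈ 54.9 °C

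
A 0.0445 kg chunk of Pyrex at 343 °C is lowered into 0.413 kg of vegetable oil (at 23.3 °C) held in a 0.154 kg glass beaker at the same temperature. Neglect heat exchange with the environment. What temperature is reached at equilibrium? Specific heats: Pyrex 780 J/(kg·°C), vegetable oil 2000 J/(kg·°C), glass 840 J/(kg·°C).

T_f ≈ 34.5 °C

Taking heat into each body as positive, Σ m c ΔT = 0:
0.0445·780·(T − 343) + 0.413·2000·(T − 23.3) + 0.154·840·(T − 23.3) = 0
34.71(T − 343) + 826(T − 23.3) + 129.36(T − 23.3) = 0
990.07 T = 34165
T = 34165 / 990.07 = 34.5 °C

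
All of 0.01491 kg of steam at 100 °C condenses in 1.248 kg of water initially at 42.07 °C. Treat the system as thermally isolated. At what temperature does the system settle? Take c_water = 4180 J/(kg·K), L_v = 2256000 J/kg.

T_f ≈ 49.1 °C

Sum of m c ΔT and latent-heat terms is zero:
steam→water at 100 °C releases m L_v = 0.01491×2256000 = 33637
  condensed water 100 °C→T: 62.32(T − 100)
  water warms: 1.248×4180×(T − 42.07) = 5216.6(T − 42.07)
5279 T = 33637 + 6232.4 + 219464 = 259333
T ≈ 49.13 °C — below 100 °C, confirming all the steam condensed.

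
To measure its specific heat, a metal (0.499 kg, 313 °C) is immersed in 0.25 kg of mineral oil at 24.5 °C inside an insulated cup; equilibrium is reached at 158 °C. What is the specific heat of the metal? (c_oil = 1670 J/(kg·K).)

c ≈ 721 J/(kg·K)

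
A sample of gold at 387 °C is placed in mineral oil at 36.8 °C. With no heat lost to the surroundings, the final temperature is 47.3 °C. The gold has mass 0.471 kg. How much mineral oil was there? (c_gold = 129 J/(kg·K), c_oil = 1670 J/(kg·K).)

m ≈ 1.18 kg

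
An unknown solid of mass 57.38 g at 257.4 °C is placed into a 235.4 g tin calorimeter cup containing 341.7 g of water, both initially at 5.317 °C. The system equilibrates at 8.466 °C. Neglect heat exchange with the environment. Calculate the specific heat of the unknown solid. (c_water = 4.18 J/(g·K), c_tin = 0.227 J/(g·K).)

c ≈ 0.327 J/(g·K)

Heat gained plus heat lost sum to zero:
57.38·c·(8.466 − 257.4) + 341.7·4.18·(8.466 − 5.317) + 235.4·0.227·(8.466 − 5.317) = 0
-14284 c = -4666
c = -4666/-14284 ≈ 0.3267 J/(g·K)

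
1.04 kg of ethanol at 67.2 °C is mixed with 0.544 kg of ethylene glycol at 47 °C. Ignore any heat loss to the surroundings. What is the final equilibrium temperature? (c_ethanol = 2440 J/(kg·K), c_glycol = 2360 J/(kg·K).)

T_f ≈ 60.4 °C

Let T be the final temperature. ΣQ_i = 0:
1.04·2440·(T − 67.2) + 0.544·2360·(T − 47) = 0
2537.6(T − 67.2) + 1283.8(T − 47) = 0
3821.4 T = 230867
T = 230867/3821.4 ≈ 60.41 °C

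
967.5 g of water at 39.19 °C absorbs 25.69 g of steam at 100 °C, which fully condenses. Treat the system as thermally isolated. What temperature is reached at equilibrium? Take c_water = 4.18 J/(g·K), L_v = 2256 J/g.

Energy conservation, ΣQ = 0:
condense steam: −25.69×2256 = −57957
  condensate cools 100→T: 25.69×4.18×(T − 100) = 107.38(T − 100)
  water warms: 967.5×4.18×(T − 39.19) = 4044.1(T − 39.19)
4151.5 T = 57957 + 10738 + 158490 = 227185
T ≈ 54.72 °C (< 100 °C, so full condensation is consistent).

T_f ≈ 54.7 °C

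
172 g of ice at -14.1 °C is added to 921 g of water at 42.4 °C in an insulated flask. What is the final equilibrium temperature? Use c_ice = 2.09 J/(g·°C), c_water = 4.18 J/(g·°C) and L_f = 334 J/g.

T_f ≈ 22.0 °C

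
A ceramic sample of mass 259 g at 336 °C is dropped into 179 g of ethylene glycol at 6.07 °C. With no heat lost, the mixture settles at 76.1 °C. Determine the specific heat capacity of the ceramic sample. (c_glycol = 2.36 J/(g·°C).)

Setting the total heat transfer to zero:
259·c·(76.1 − 336) + 179·2.36·(76.1 − 6.07) = 0
-67314 c = -29583
c = -29583/-67314 ≈ 0.4395 J/(g·°C)

c ≈ 0.439 J/(g·°C)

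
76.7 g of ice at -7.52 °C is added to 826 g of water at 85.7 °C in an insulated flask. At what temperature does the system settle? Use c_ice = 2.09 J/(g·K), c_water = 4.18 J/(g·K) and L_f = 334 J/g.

T_f ≈ 71.3 °C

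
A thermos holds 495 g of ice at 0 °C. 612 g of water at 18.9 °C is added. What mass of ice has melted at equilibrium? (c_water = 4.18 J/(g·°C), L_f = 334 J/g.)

Cooling the water to 0 °C releases 612×4.18×18.9 = 48349 J.
To melt every bit of ice: 495×334 = 165330 J.
48349 J < 165330 J, so only part of the ice melts and the system sits at 0 °C.
Mass melted = 48349/334 ≈ 144.8 g.

m_melted ≈ 145 g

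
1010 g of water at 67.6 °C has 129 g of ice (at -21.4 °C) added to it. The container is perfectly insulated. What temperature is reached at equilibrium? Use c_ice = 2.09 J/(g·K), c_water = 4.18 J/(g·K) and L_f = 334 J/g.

Conservation of energy gives ΣQ = 0:
ice -21.4→0 °C: 129·2.09·21.4 = 5769.7; latent heat to melt: 129·334 = 43086; meltwater 0→T: 129·4.18·T = 539.22 T; water cools: 1010·4.18·(T − 67.6) = 4221.8(T − 67.6)
4761 T = 285394 − 48856 = 236538
T ≈ 49.68 °C (positive, so assuming full melt was valid).

T_f ≈ 49.7 °C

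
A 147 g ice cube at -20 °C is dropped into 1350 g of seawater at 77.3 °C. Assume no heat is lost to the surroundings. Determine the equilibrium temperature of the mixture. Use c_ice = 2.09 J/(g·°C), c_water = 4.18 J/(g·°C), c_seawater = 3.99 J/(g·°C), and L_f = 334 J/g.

Net heat exchanged in the isolated system is zero:
ice -20→0 °C: 147×2.09×20 = 6144.6
  melt ice: 147×334 = 49098
  meltwater 0→T: 147×4.18×T = 614.46 T
  seawater: 5386.5(T − 77.3)
6001 T = 416376 − 55243 = 361134
T ≈ 60.18 °C (positive, so assuming full melt was valid).

T_f ≈ 60.2 °C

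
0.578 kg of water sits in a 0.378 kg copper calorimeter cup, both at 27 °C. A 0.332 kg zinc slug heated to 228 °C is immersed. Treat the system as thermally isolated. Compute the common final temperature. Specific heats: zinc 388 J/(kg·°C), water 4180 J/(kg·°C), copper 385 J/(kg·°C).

Net heat exchanged in the isolated system is zero:
0.332*388*(T − 228) + 0.578*4180*(T − 27) + 0.378*385*(T − 27) = 0
(128.82 + 2416 + 145.53) T = 128.82*228 + 2416*27 + 145.53*27
T = 98532 / 2690.4 = 36.6 °C

T_f ≈ 36.6 °C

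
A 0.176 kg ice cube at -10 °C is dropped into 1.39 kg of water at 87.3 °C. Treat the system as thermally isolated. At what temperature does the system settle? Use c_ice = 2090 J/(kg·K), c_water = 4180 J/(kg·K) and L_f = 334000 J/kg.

Let T be the final temperature. ΣQ_i = 0:
warm ice to 0 °C: 0.176·2090·(0 − (-10)) = 3678.4; latent heat to melt: 0.176·334000 = 58784; meltwater 0→T: 0.176·4180·T = 735.68 T; water: 5810.2(T − 87.3)
6545.9 T = 507230 − 62462 = 444768
T ≈ 67.95 °C. Since T > 0 °C, the all-ice-melts assumption holds.

T_f ≈ 67.9 °C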